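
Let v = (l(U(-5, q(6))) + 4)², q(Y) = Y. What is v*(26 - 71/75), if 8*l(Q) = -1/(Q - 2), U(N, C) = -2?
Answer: 10422813/25600 ≈ 407.14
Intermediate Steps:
l(Q) = -1/(8*(-2 + Q)) (l(Q) = (-1/(Q - 2))/8 = (-1/(-2 + Q))/8 = -1/(8*(-2 + Q)))
v = 16641/1024 (v = (-1/(-16 + 8*(-2)) + 4)² = (-1/(-16 - 16) + 4)² = (-1/(-32) + 4)² = (-1*(-1/32) + 4)² = (1/32 + 4)² = (129/32)² = 16641/1024 ≈ 16.251)
v*(26 - 71/75) = 16641*(26 - 71/75)/1024 = (16641/1024)*(1879/75) = 10422813/25600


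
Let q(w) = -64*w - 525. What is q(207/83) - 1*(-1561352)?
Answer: 129535393/83 ≈ 1.5607e+6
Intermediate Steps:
q(w) = -525 - 64*w
q(207/83) - 1*(-1561352) = (-525 - 13248/83) - 1*(-1561352) = (-525 - 13248/83) + 1561352 = -56823/83 + 1561352 = 129535393/83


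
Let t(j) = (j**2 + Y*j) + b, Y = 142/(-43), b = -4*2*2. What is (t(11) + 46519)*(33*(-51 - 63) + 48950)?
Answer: 90523764760/43 ≈ 2.1052e+9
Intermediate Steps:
b = -16 (b = -8*2 = -16)
Y = -142/43 (Y = 142*(-1/43) = -142/43 ≈ -3.3023)
t(j) = -16 + j**2 - 142*j/43 (t(j) = (j**2 - 142*j/43) - 16 = -16 + j**2 - 142*j/43)
(t(11) + 46519)*(33*(-51 - 63) + 48950) = ((-16 + 11**2 - 142/43*11) + 46519)*(33*(-51 - 63) + 48950) = ((-16 + 121 - 1562/43) + 46519)*(33*(-114) + 48950) = (2953/43 + 46519)*(-3762 + 48950) = (2003270/43)*45188 = 90523764760/43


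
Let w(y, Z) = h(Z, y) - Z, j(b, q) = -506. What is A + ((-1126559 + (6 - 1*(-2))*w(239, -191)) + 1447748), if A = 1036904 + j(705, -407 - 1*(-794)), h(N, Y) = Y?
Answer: 1361027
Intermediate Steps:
w(y, Z) = y - Z
A = 1036398 (A = 1036904 - 506 = 1036398)
A + ((-1126559 + (6 - 1*(-2))*w(239, -191)) + 1447748) = 1036398 + ((-1126559 + (6 - 1*(-2))*(239 - 1*(-191))) + 1447748) = 1036398 + ((-1126559 + (6 + 2)*(239 + 191)) + 1447748) = 1036398 + ((-1126559 + 8*430) + 1447748) = 1036398 + ((-1126559 + 3440) + 1447748) = 1036398 + (-1123119 + 1447748) = 1036398 + 324629 = 1361027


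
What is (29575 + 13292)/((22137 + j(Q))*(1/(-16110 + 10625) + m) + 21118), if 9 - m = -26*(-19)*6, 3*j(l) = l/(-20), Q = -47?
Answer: -3526882425/5380458844298 ≈ -0.00065550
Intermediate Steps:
j(l) = -l/60 (j(l) = (l/(-20))/3 = (l*(-1/20))/3 = (-l/20)/3 = -l/60)
m = -2955 (m = 9 - (-26*(-19))*6 = 9 - 494*6 = 9 - 1*2964 = 9 - 2964 = -2955)
(29575 + 13292)/((22137 + j(Q))*(1/(-16110 + 10625) + m) + 21118) = (29575 + 13292)/((22137 - 1/60*(-47))*(1/(-16110 + 10625) - 2955) + 21118) = 42867/((22137 + 47/60)*(1/(-5485) - 2955) + 21118) = 42867/(1328267*(-1/5485 - 2955)/60 + 21118) = 42867/((1328267/60)*(-16208176/5485) + 21118) = 42867/(-5382196327748/82275 + 21118) = 42867/(-5380458844298/82275) = 42867*(-82275/5380458844298) = -3526882425/5380458844298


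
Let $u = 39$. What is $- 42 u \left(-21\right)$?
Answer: $34398$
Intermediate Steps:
$- 42 u \left(-21\right) = \left(-42\right) 39 \left(-21\right) = \left(-1638\right) \left(-21\right) = 34398$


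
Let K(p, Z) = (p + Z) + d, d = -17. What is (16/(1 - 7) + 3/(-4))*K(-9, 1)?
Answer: 1025/12 ≈ 85.417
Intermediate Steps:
K(p, Z) = -17 + Z + p (K(p, Z) = (p + Z) - 17 = (Z + p) - 17 = -17 + Z + p)
(16/(1 - 7) + 3/(-4))*K(-9, 1) = (16/(1 - 7) + 3/(-4))*(-17 + 1 - 9) = (16/(-6) + 3*(-¼))*(-25) = (16*(-⅙) - ¾)*(-25) = (-8/3 - ¾)*(-25) = -41/12*(-25) = 1025/12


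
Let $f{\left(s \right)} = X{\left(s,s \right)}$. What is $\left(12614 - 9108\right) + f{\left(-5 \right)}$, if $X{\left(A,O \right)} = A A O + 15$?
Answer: $3396$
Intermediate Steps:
$X{\left(A,O \right)} = 15 + O A^{2}$ ($X{\left(A,O \right)} = A^{2} O + 15 = O A^{2} + 15 = 15 + O A^{2}$)
$f{\left(s \right)} = 15 + s^{3}$ ($f{\left(s \right)} = 15 + s s^{2} = 15 + s^{3}$)
$\left(12614 - 9108\right) + f{\left(-5 \right)} = \left(12614 - 9108\right) + \left(15 + \left(-5\right)^{3}\right) = \left(12614 - 9108\right) + \left(15 - 125\right) = 3506 - 110 = 3396$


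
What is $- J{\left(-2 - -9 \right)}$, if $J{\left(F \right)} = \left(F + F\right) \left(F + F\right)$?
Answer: $-196$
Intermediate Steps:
$J{\left(F \right)} = 4 F^{2}$ ($J{\left(F \right)} = 2 F 2 F = 4 F^{2}$)
$- J{\left(-2 - -9 \right)} = - 4 \left(-2 - -9\right)^{2} = - 4 \left(-2 + 9\right)^{2} = - 4 \cdot 7^{2} = - 4 \cdot 49 = \left(-1\right) 196 = -196$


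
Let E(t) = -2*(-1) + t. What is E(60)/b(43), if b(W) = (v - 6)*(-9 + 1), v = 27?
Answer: -31/84 ≈ -0.36905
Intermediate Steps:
E(t) = 2 + t
b(W) = -168 (b(W) = (27 - 6)*(-9 + 1) = 21*(-8) = -168)
E(60)/b(43) = (2 + 60)/(-168) = 62*(-1/168) = -31/84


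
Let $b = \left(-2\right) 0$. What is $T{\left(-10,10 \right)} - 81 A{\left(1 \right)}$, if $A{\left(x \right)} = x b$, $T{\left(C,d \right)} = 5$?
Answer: $5$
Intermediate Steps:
$b = 0$
$A{\left(x \right)} = 0$ ($A{\left(x \right)} = x 0 = 0$)
$T{\left(-10,10 \right)} - 81 A{\left(1 \right)} = 5 - 0 = 5 + 0 = 5$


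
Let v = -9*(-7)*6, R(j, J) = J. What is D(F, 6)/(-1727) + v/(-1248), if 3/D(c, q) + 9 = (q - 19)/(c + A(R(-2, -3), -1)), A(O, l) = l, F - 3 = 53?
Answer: -1255377/4147312 ≈ -0.30270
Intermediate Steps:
F = 56 (F = 3 + 53 = 56)
v = 378 (v = 63*6 = 378)
D(c, q) = 3/(-9 + (-19 + q)/(-1 + c)) (D(c, q) = 3/(-9 + (q - 19)/(c - 1)) = 3/(-9 + (-19 + q)/(-1 + c)))
D(F, 6)/(-1727) + v/(-1248) = (3*(1 - 1*56)/(10 - 1*6 + 9*56))/(-1727) + 378/(-1248) = (3*(1 - 56)/(10 - 6 + 504))*(-1/1727) + 378*(-1/1248) = (3*(-55)/508)*(-1/1727) - 63/208 = (3*(1/508)*(-55))*(-1/1727) - 63/208 = -165/508*(-1/1727) - 63/208 = 15/79756 - 63/208 = -1255377/4147312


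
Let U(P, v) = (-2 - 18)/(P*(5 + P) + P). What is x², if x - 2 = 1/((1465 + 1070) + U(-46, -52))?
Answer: 217650240900/54391101961 ≈ 4.0016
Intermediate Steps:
U(P, v) = -20/(P + P*(5 + P))
x = 466530/233219 (x = 2 + 1/((1465 + 1070) - 20/(-46*(6 - 46))) = 2 + 1/(2535 - 20*(-1/46)/(-40)) = 2 + 1/(2535 - 20*(-1/46)*(-1/40)) = 2 + 1/(2535 - 1/92) = 2 + 1/(233219/92) = 2 + 92/233219 = 466530/233219 ≈ 2.0004)
x² = (466530/233219)² = 217650240900/54391101961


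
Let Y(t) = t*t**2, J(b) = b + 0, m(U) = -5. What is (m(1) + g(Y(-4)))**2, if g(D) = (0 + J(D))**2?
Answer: 16736281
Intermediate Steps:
J(b) = b
Y(t) = t**3
g(D) = D**2 (g(D) = (0 + D)**2 = D**2)
(m(1) + g(Y(-4)))**2 = (-5 + ((-4)**3)**2)**2 = (-5 + (-64)**2)**2 = (-5 + 4096)**2 = 4091**2 = 16736281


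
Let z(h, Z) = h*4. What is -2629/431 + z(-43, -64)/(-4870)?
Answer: -6364549/1049485 ≈ -6.0645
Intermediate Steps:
z(h, Z) = 4*h
-2629/431 + z(-43, -64)/(-4870) = -2629/431 + (4*(-43))/(-4870) = -2629*1/431 - 172*(-1/4870) = -2629/431 + 86/2435 = -6364549/1049485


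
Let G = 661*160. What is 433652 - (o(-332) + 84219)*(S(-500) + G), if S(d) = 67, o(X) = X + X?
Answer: -8841941333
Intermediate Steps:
o(X) = 2*X
G = 105760
433652 - (o(-332) + 84219)*(S(-500) + G) = 433652 - (2*(-332) + 84219)*(67 + 105760) = 433652 - (-664 + 84219)*105827 = 433652 - 83555*105827 = 433652 - 1*8842374985 = 433652 - 8842374985 = -8841941333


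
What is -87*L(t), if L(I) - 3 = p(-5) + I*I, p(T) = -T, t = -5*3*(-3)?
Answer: -176871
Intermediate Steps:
t = 45 (t = -15*(-3) = 45)
L(I) = 8 + I² (L(I) = 3 + (-1*(-5) + I*I) = 3 + (5 + I²) = 8 + I²)
-87*L(t) = -87*(8 + 45²) = -87*(8 + 2025) = -87*2033 = -176871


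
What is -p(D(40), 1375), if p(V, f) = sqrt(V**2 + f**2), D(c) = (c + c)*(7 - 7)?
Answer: -1375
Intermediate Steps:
D(c) = 0 (D(c) = (2*c)*0 = 0)
-p(D(40), 1375) = -sqrt(0**2 + 1375**2) = -sqrt(0 + 1890625) = -sqrt(1890625) = -1*1375 = -1375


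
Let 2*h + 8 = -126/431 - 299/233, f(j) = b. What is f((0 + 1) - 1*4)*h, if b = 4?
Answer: -1923222/100423 ≈ -19.151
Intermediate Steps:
f(j) = 4
h = -961611/200846 (h = -4 + (-126/431 - 299/233)/2 = -4 + (½)*(-158227/100423) = -4 - 158227/200846 = -961611/200846 ≈ -4.7878)
f((0 + 1) - 1*4)*h = 4*(-961611/200846) = -1923222/100423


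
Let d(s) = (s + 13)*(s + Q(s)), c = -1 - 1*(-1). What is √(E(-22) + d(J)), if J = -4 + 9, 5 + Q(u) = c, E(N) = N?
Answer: I*√22 ≈ 4.6904*I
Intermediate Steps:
c = 0 (c = -1 + 1 = 0)
Q(u) = -5 (Q(u) = -5 + 0 = -5)
J = 5
d(s) = (-5 + s)*(13 + s) (d(s) = (s + 13)*(s - 5) = (13 + s)*(-5 + s) = (-5 + s)*(13 + s))
√(E(-22) + d(J)) = √(-22 + (-65 + 5² + 8*5)) = √(-22 + (-65 + 25 + 40)) = √(-22 + 0) = √(-22) = I*√22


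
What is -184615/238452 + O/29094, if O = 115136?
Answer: 3680536777/1156253748 ≈ 3.1832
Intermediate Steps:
-184615/238452 + O/29094 = -184615/238452 + 115136/29094 = -184615*1/238452 + 115136*(1/29094) = -184615/238452 + 57568/14547 = 3680536777/1156253748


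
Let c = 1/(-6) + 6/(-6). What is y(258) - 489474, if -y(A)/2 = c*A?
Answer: -488872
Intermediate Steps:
c = -7/6 (c = 1*(-⅙) + 6*(-⅙) = -⅙ - 1 = -7/6 ≈ -1.1667)
y(A) = 7*A/3 (y(A) = -(-7)*A/3 = 7*A/3)
y(258) - 489474 = (7/3)*258 - 489474 = 602 - 489474 = -488872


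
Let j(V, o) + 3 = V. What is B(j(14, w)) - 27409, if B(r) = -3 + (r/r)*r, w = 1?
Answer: -27401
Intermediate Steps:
j(V, o) = -3 + V
B(r) = -3 + r (B(r) = -3 + 1*r = -3 + r)
B(j(14, w)) - 27409 = (-3 + (-3 + 14)) - 27409 = (-3 + 11) - 27409 = 8 - 27409 = -27401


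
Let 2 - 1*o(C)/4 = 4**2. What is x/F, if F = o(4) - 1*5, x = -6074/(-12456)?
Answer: -3037/379908 ≈ -0.0079940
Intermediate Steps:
x = 3037/6228 (x = -6074*(-1/12456) = 3037/6228 ≈ 0.48764)
o(C) = -56 (o(C) = 8 - 4*4**2 = 8 - 4*16 = 8 - 64 = -56)
F = -61 (F = -56 - 1*5 = -56 - 5 = -61)
x/F = (3037/6228)/(-61) = -1/61*3037/6228 = -3037/379908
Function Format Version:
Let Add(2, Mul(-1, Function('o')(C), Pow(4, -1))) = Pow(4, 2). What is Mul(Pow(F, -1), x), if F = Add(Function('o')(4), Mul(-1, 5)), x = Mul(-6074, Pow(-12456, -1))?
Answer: Rational(-3037, 379908) ≈ -0.0079940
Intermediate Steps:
x = Rational(3037, 6228) (x = Mul(-6074, Rational(-1, 12456)) = Rational(3037, 6228) ≈ 0.48764)
Function('o')(C) = -56 (Function('o')(C) = Add(8, Mul(-4, Pow(4, 2))) = Add(8, Mul(-4, 16)) = Add(8, -64) = -56)
F = -61 (F = Add(-56, Mul(-1, 5)) = Add(-56, -5) = -61)
Mul(Pow(F, -1), x) = Mul(Pow(-61, -1), Rational(3037, 6228)) = Mul(Rational(-1, 61), Rational(3037, 6228)) = Rational(-3037, 379908)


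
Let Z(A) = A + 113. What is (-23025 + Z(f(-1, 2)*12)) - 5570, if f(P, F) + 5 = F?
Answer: -28518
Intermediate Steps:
f(P, F) = -5 + F
Z(A) = 113 + A
(-23025 + Z(f(-1, 2)*12)) - 5570 = (-23025 + (113 + (-5 + 2)*12)) - 5570 = (-23025 + (113 - 3*12)) - 5570 = (-23025 + (113 - 36)) - 5570 = (-23025 + 77) - 5570 = -22948 - 5570 = -28518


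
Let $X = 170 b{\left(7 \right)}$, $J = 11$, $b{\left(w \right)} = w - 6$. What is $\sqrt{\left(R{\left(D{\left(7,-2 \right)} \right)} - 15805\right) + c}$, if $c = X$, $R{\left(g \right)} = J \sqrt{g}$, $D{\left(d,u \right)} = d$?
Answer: $\sqrt{-15635 + 11 \sqrt{7}} \approx 124.92 i$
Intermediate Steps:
$b{\left(w \right)} = -6 + w$ ($b{\left(w \right)} = w - 6 = -6 + w$)
$R{\left(g \right)} = 11 \sqrt{g}$
$X = 170$ ($X = 170 \left(-6 + 7\right) = 170 \cdot 1 = 170$)
$c = 170$
$\sqrt{\left(R{\left(D{\left(7,-2 \right)} \right)} - 15805\right) + c} = \sqrt{\left(11 \sqrt{7} - 15805\right) + 170} = \sqrt{\left(-15805 + 11 \sqrt{7}\right) + 170} = \sqrt{-15635 + 11 \sqrt{7}}$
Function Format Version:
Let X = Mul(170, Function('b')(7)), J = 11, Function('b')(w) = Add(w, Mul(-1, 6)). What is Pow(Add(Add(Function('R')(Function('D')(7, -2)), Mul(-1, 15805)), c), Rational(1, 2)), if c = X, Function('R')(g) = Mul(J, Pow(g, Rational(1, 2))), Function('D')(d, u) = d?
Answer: Pow(Add(-15635, Mul(11, Pow(7, Rational(1, 2)))), Rational(1, 2)) ≈ Mul(124.92, I)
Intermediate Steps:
Function('b')(w) = Add(-6, w) (Function('b')(w) = Add(w, -6) = Add(-6, w))
Function('R')(g) = Mul(11, Pow(g, Rational(1, 2)))
X = 170 (X = Mul(170, Add(-6, 7)) = Mul(170, 1) = 170)
c = 170
Pow(Add(Add(Function('R')(Function('D')(7, -2)), Mul(-1, 15805)), c), Rational(1, 2)) = Pow(Add(Add(Mul(11, Pow(7, Rational(1, 2))), Mul(-1, 15805)), 170), Rational(1, 2)) = Pow(Add(Add(Mul(11, Pow(7, Rational(1, 2))), -15805), 170), Rational(1, 2)) = Pow(Add(Add(-15805, Mul(11, Pow(7, Rational(1, 2)))), 170), Rational(1, 2)) = Pow(Add(-15635, Mul(11, Pow(7, Rational(1, 2)))), Rational(1, 2))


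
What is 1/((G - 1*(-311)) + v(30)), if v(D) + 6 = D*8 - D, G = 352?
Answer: 1/867 ≈ 0.0011534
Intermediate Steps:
v(D) = -6 + 7*D (v(D) = -6 + (D*8 - D) = -6 + (8*D - D) = -6 + 7*D)
1/((G - 1*(-311)) + v(30)) = 1/((352 - 1*(-311)) + (-6 + 7*30)) = 1/((352 + 311) + (-6 + 210)) = 1/(663 + 204) = 1/867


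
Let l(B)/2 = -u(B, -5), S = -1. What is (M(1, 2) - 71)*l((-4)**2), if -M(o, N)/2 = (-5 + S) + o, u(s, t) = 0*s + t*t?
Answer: 3050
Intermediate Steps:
u(s, t) = t**2 (u(s, t) = 0 + t**2 = t**2)
l(B) = -50 (l(B) = 2*(-1*(-5)**2) = 2*(-1*25) = 2*(-25) = -50)
M(o, N) = 12 - 2*o (M(o, N) = -2*((-5 - 1) + o) = -2*(-6 + o) = 12 - 2*o)
(M(1, 2) - 71)*l((-4)**2) = ((12 - 2*1) - 71)*(-50) = ((12 - 2) - 71)*(-50) = (10 - 71)*(-50) = -61*(-50) = 3050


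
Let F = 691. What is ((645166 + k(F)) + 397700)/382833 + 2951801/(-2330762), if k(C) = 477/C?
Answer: 99859267714427/68508243627054 ≈ 1.4576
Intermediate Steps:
((645166 + k(F)) + 397700)/382833 + 2951801/(-2330762) = ((645166 + 477/691) + 397700)/382833 + 2951801/(-2330762) = ((645166 + 477*(1/691)) + 397700)*(1/382833) + 2951801*(-1/2330762) = ((645166 + 477/691) + 397700)*(1/382833) - 2951801/2330762 = (445810183/691 + 397700)*(1/382833) - 2951801/2330762 = (720620883/691)*(1/382833) - 2951801/2330762 = 80068987/29393067 - 2951801/2330762 = 99859267714427/68508243627054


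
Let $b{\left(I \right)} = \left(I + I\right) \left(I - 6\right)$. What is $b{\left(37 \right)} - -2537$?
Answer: $4831$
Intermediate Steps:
$b{\left(I \right)} = 2 I \left(-6 + I\right)$
$b{\left(37 \right)} - -2537 = 2 \cdot 37 \left(-6 + 37\right) - -2537 = 2 \cdot 37 \cdot 31 + 2537 = 2294 + 2537 = 4831$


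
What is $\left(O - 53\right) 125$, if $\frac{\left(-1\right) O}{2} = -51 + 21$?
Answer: $875$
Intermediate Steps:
$O = 60$ ($O = - 2 \left(-51 + 21\right) = \left(-2\right) \left(-30\right) = 60$)
$\left(O - 53\right) 125 = \left(60 - 53\right) 125 = 7 \cdot 125 = 875$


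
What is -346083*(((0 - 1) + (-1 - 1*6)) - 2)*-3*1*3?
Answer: -31147470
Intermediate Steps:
-346083*(((0 - 1) + (-1 - 1*6)) - 2)*-3*1*3 = -346083*((-1 + (-1 - 6)) - 2)*(-3*3) = -346083*((-1 - 7) - 2)*(-9) = -346083*(-8 - 2)*(-9) = -(-3460830)*(-9) = -346083*90 = -31147470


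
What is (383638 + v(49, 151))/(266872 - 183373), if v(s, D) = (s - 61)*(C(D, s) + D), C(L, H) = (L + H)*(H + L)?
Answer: -98174/83499 ≈ -1.1758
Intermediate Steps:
C(L, H) = (H + L)² (C(L, H) = (H + L)*(H + L) = (H + L)²)
v(s, D) = (-61 + s)*(D + (D + s)²) (v(s, D) = (s - 61)*((s + D)² + D) = (-61 + s)*((D + s)² + D) = (-61 + s)*(D + (D + s)²))
(383638 + v(49, 151))/(266872 - 183373) = (383638 + (-61*151 - 61*(151 + 49)² + 151*49 + 49*(151 + 49)²))/(266872 - 183373) = (383638 + (-9211 - 61*200² + 7399 + 49*200²))/83499 = (383638 + (-9211 - 61*40000 + 7399 + 49*40000))*(1/83499) = (383638 + (-9211 - 2440000 + 7399 + 1960000))*(1/83499) = (383638 - 481812)*(1/83499) = -98174*1/83499 = -98174/83499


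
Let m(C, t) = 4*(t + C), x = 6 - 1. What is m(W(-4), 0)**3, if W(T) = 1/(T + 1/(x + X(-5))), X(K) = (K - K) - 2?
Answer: -1728/1331 ≈ -1.2983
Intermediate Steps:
X(K) = -2 (X(K) = 0 - 2 = -2)
x = 5
W(T) = 1/(1/3 + T) (W(T) = 1/(T + 1/(5 - 2)) = 1/(T + 1/3) = 1/(1/3 + T))
m(C, t) = 4*C + 4*t (m(C, t) = 4*(C + t) = 4*C + 4*t)
m(W(-4), 0)**3 = (4*(3/(1 + 3*(-4))) + 4*0)**3 = (4*(3/(1 - 12)) + 0)**3 = (4*(3/(-11)) + 0)**3 = (4*(3*(-1/11)) + 0)**3 = (4*(-3/11) + 0)**3 = (-12/11 + 0)**3 = (-12/11)**3 = -1728/1331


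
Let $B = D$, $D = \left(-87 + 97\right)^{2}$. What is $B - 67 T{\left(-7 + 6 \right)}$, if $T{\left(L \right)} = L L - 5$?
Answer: $368$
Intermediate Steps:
$T{\left(L \right)} = -5 + L^{2}$ ($T{\left(L \right)} = L^{2} - 5 = -5 + L^{2}$)
$D = 100$ ($D = 10^{2} = 100$)
$B = 100$
$B - 67 T{\left(-7 + 6 \right)} = 100 - 67 \left(-5 + \left(-7 + 6\right)^{2}\right) = 100 - 67 \left(-5 + \left(-1\right)^{2}\right) = 100 - 67 \left(-5 + 1\right) = 100 - -268 = 100 + 268 = 368$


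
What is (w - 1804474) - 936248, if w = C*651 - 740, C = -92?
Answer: -2801354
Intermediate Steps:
w = -60632 (w = -92*651 - 740 = -59892 - 740 = -60632)
(w - 1804474) - 936248 = (-60632 - 1804474) - 936248 = -1865106 - 936248 = -2801354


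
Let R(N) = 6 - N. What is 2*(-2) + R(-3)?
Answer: 5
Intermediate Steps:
2*(-2) + R(-3) = 2*(-2) + (6 - 1*(-3)) = -4 + (6 + 3) = -4 + 9 = 5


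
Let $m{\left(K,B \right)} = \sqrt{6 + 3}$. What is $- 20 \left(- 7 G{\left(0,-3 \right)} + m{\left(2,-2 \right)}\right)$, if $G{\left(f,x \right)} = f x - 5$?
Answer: $-760$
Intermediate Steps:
$G{\left(f,x \right)} = -5 + f x$
$m{\left(K,B \right)} = 3$ ($m{\left(K,B \right)} = \sqrt{9} = 3$)
$- 20 \left(- 7 G{\left(0,-3 \right)} + m{\left(2,-2 \right)}\right) = - 20 \left(- 7 \left(-5 + 0 \left(-3\right)\right) + 3\right) = - 20 \left(- 7 \left(-5 + 0\right) + 3\right) = - 20 \left(\left(-7\right) \left(-5\right) + 3\right) = - 20 \left(35 + 3\right) = \left(-20\right) 38 = -760$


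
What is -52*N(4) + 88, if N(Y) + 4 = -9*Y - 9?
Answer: 2636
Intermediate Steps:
N(Y) = -13 - 9*Y (N(Y) = -4 + (-9*Y - 9) = -4 + (-9 - 9*Y) = -13 - 9*Y)
-52*N(4) + 88 = -52*(-13 - 9*4) + 88 = -52*(-13 - 36) + 88 = -52*(-49) + 88 = 2548 + 88 = 2636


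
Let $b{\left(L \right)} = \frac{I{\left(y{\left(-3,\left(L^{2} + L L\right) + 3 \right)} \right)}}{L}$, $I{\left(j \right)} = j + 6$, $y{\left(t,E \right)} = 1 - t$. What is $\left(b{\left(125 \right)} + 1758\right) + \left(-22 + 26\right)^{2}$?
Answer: $\frac{44352}{25} \approx 1774.1$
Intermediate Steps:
$I{\left(j \right)} = 6 + j$
$b{\left(L \right)} = \frac{10}{L}$ ($b{\left(L \right)} = \frac{6 + \left(1 - -3\right)}{L} = \frac{6 + \left(1 + 3\right)}{L} = \frac{6 + 4}{L} = \frac{10}{L}$)
$\left(b{\left(125 \right)} + 1758\right) + \left(-22 + 26\right)^{2} = \left(\frac{10}{125} + 1758\right) + \left(-22 + 26\right)^{2} = \left(10 \cdot \frac{1}{125} + 1758\right) + 4^{2} = \left(\frac{2}{25} + 1758\right) + 16 = \frac{43952}{25} + 16 = \frac{44352}{25}$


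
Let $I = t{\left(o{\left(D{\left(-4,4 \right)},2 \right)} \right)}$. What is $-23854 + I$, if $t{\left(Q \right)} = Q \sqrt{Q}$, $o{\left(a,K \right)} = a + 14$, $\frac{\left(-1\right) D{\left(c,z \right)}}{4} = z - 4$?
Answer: $-23854 + 14 \sqrt{14} \approx -23802.0$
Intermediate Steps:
$D{\left(c,z \right)} = 16 - 4 z$ ($D{\left(c,z \right)} = - 4 \left(z - 4\right) = - 4 \left(-4 + z\right) = 16 - 4 z$)
$o{\left(a,K \right)} = 14 + a$
$t{\left(Q \right)} = Q^{\frac{3}{2}}$
$I = 14 \sqrt{14}$ ($I = \left(14 + \left(16 - 16\right)\right)^{\frac{3}{2}} = \left(14 + 0\right)^{\frac{3}{2}} = 14^{\frac{3}{2}} = 14 \sqrt{14} \approx 52.383$)
$-23854 + I = -23854 + 14 \sqrt{14}$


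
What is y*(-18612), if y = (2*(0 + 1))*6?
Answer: -223344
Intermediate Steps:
y = 12 (y = (2*1)*6 = 2*6 = 12)
y*(-18612) = 12*(-18612) = -223344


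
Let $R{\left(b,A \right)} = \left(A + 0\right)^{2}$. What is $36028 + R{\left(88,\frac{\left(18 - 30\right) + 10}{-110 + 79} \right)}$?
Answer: $\frac{34622912}{961} \approx 36028.0$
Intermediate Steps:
$R{\left(b,A \right)} = A^{2}$
$36028 + R{\left(88,\frac{\left(18 - 30\right) + 10}{-110 + 79} \right)} = 36028 + \left(\frac{\left(18 - 30\right) + 10}{-110 + 79}\right)^{2} = 36028 + \left(\frac{-12 + 10}{-31}\right)^{2} = 36028 + \left(\left(-2\right) \left(- \frac{1}{31}\right)\right)^{2} = 36028 + \left(\frac{2}{31}\right)^{2} = 36028 + \frac{4}{961} = \frac{34622912}{961}$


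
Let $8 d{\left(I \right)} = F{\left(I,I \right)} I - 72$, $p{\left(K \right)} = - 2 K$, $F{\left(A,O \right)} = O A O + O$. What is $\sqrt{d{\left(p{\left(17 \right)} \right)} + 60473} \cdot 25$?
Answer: $\frac{225 \sqrt{11242}}{2} \approx 11928.0$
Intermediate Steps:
$F{\left(A,O \right)} = O + A O^{2}$ ($F{\left(A,O \right)} = A O O + O = A O^{2} + O = O + A O^{2}$)
$d{\left(I \right)} = -9 + \frac{I^{2} \left(1 + I^{2}\right)}{8}$ ($d{\left(I \right)} = \frac{I \left(1 + I I\right) I - 72}{8} = \frac{I \left(1 + I^{2}\right) I - 72}{8} = \frac{I^{2} \left(1 + I^{2}\right) - 72}{8} = \frac{-72 + I^{2} \left(1 + I^{2}\right)}{8} = -9 + \frac{I^{2} \left(1 + I^{2}\right)}{8}$)
$\sqrt{d{\left(p{\left(17 \right)} \right)} + 60473} \cdot 25 = \sqrt{\left(-9 + \frac{\left(\left(-2\right) 17\right)^{2}}{8} + \frac{\left(\left(-2\right) 17\right)^{4}}{8}\right) + 60473} \cdot 25 = \sqrt{\left(-9 + \frac{\left(-34\right)^{2}}{8} + \frac{\left(-34\right)^{4}}{8}\right) + 60473} \cdot 25 = \sqrt{\left(-9 + \frac{1}{8} \cdot 1156 + \frac{1}{8} \cdot 1336336\right) + 60473} \cdot 25 = \sqrt{\left(-9 + \frac{289}{2} + 167042\right) + 60473} \cdot 25 = \sqrt{\frac{334355}{2} + 60473} \cdot 25 = \sqrt{\frac{455301}{2}} \cdot 25 = \frac{9 \sqrt{11242}}{2} \cdot 25 = \frac{225 \sqrt{11242}}{2}$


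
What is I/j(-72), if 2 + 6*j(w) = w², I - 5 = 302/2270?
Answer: 17478/2940785 ≈ 0.0059433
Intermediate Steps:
I = 5826/1135 (I = 5 + 302/2270 = 5 + 302*(1/2270) = 5 + 151/1135 = 5826/1135 ≈ 5.1330)
j(w) = -⅓ + w²/6
I/j(-72) = 5826/(1135*(-⅓ + (⅙)*(-72)²)) = 5826/(1135*(-⅓ + (⅙)*5184)) = 5826/(1135*(-⅓ + 864)) = 5826/(1135*(2591/3)) = (5826/1135)*(3/2591) = 17478/2940785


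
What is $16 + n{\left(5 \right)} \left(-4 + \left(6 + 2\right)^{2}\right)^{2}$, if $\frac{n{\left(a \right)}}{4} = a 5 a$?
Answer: $1800016$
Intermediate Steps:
$n{\left(a \right)} = 20 a^{2}$ ($n{\left(a \right)} = 4 a 5 a = 4 \cdot 5 a a = 4 \cdot 5 a^{2} = 20 a^{2}$)
$16 + n{\left(5 \right)} \left(-4 + \left(6 + 2\right)^{2}\right)^{2} = 16 + 20 \cdot 5^{2} \left(-4 + \left(6 + 2\right)^{2}\right)^{2} = 16 + 20 \cdot 25 \left(-4 + 8^{2}\right)^{2} = 16 + 500 \left(-4 + 64\right)^{2} = 16 + 500 \cdot 60^{2} = 16 + 500 \cdot 3600 = 16 + 1800000 = 1800016$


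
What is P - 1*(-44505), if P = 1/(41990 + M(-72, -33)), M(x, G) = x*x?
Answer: 2099478871/47174 ≈ 44505.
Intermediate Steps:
M(x, G) = x²
P = 1/47174 (P = 1/(41990 + (-72)²) = 1/(41990 + 5184) = 1/47174 ≈ 2.1198e-5)
P - 1*(-44505) = 1/47174 - 1*(-44505) = 1/47174 + 44505 = 2099478871/47174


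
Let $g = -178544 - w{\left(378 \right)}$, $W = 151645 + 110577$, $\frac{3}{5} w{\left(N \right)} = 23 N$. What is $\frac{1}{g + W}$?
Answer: $\frac{1}{69188} \approx 1.4453 \cdot 10^{-5}$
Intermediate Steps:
$w{\left(N \right)} = \frac{115 N}{3}$ ($w{\left(N \right)} = \frac{5 \cdot 23 N}{3} = \frac{115 N}{3}$)
$W = 262222$
$g = -193034$ ($g = -178544 - \frac{115}{3} \cdot 378 = -178544 - 14490 = -193034$)
$\frac{1}{g + W} = \frac{1}{-193034 + 262222} = \frac{1}{69188}$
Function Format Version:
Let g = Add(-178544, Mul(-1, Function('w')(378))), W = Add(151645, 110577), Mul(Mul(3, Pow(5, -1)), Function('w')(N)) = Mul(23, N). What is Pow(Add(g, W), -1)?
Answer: Rational(1, 69188) ≈ 1.4453e-5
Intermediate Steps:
Function('w')(N) = Mul(Rational(115, 3), N) (Function('w')(N) = Mul(Rational(5, 3), Mul(23, N)) = Mul(Rational(115, 3), N))
W = 262222
g = -193034 (g = Add(-178544, Mul(-1, Mul(Rational(115, 3), 378))) = Add(-178544, Mul(-1, 14490)) = Add(-178544, -14490) = -193034)
Pow(Add(g, W), -1) = Pow(Add(-193034, 262222), -1) = Pow(69188, -1) = Rational(1, 69188)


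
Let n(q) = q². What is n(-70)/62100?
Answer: 49/621 ≈ 0.078905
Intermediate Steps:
n(-70)/62100 = (-70)²/62100 = 4900*(1/62100) = 49/621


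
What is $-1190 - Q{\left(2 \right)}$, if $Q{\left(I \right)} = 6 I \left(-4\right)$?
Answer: $-1142$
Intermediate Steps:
$Q{\left(I \right)} = - 24 I$
$-1190 - Q{\left(2 \right)} = -1190 - \left(-24\right) 2 = -1190 - -48 = -1190 + 48 = -1142$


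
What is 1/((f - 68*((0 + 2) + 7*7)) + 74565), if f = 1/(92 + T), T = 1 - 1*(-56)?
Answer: 149/10593454 ≈ 1.4065e-5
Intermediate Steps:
T = 57 (T = 1 + 56 = 57)
f = 1/149 (f = 1/(92 + 57) = 1/149 ≈ 0.0067114)
1/((f - 68*((0 + 2) + 7*7)) + 74565) = 1/((1/149 - 68*((0 + 2) + 7*7)) + 74565) = 1/((1/149 - 68*(2 + 49)) + 74565) = 1/((1/149 - 68*51) + 74565) = 1/((1/149 - 3468) + 74565) = 1/(-516731/149 + 74565) = 1/(10593454/149) = 149/10593454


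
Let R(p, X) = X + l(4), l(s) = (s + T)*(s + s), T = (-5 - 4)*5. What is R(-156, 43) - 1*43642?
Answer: -43927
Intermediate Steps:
T = -45 (T = -9*5 = -45)
l(s) = 2*s*(-45 + s) (l(s) = (s - 45)*(s + s) = (-45 + s)*(2*s) = 2*s*(-45 + s))
R(p, X) = -328 + X (R(p, X) = X + 2*4*(-45 + 4) = X + 2*4*(-41) = X - 328 = -328 + X)
R(-156, 43) - 1*43642 = (-328 + 43) - 1*43642 = -285 - 43642 = -43927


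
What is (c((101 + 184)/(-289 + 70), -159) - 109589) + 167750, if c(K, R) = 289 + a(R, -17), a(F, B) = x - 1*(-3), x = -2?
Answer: 58451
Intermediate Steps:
a(F, B) = 1 (a(F, B) = -2 - 1*(-3) = -2 + 3 = 1)
c(K, R) = 290 (c(K, R) = 289 + 1 = 290)
(c((101 + 184)/(-289 + 70), -159) - 109589) + 167750 = (290 - 109589) + 167750 = -109299 + 167750 = 58451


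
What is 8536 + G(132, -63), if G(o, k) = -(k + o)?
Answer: 8467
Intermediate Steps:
G(o, k) = -k - o
8536 + G(132, -63) = 8536 + (-1*(-63) - 1*132) = 8536 + (63 - 132) = 8536 - 69 = 8467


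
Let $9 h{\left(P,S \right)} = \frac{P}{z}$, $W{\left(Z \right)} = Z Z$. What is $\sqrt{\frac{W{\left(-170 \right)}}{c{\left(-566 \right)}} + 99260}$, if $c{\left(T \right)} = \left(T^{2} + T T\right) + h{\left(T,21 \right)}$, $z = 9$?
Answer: $\frac{\sqrt{66834508372797340190}}{25948553} \approx 315.06$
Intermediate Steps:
$W{\left(Z \right)} = Z^{2}$
$h{\left(P,S \right)} = \frac{P}{81}$ ($h{\left(P,S \right)} = \frac{P \frac{1}{9}}{9} = \frac{\frac{1}{9} P}{9} = \frac{P}{81}$)
$c{\left(T \right)} = 2 T^{2} + \frac{T}{81}$ ($c{\left(T \right)} = \left(T^{2} + T T\right) + \frac{T}{81} = \left(T^{2} + T^{2}\right) + \frac{T}{81} = 2 T^{2} + \frac{T}{81}$)
$\sqrt{\frac{W{\left(-170 \right)}}{c{\left(-566 \right)}} + 99260} = \sqrt{\frac{\left(-170\right)^{2}}{\frac{1}{81} \left(-566\right) \left(1 + 162 \left(-566\right)\right)} + 99260} = \sqrt{\frac{28900}{\frac{1}{81} \left(-566\right) \left(1 - 91692\right)} + 99260} = \sqrt{\frac{28900}{\frac{1}{81} \left(-566\right) \left(-91691\right)} + 99260} = \sqrt{\frac{28900}{\frac{51897106}{81}} + 99260} = \sqrt{28900 \cdot \frac{81}{51897106} + 99260} = \sqrt{\frac{1170450}{25948553} + 99260} = \sqrt{\frac{2575654541230}{25948553}} = \frac{\sqrt{66834508372797340190}}{25948553}$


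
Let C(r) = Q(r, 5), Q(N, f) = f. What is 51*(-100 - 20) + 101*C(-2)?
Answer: -5615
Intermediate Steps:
C(r) = 5
51*(-100 - 20) + 101*C(-2) = 51*(-100 - 20) + 101*5 = 51*(-120) + 505 = -6120 + 505 = -5615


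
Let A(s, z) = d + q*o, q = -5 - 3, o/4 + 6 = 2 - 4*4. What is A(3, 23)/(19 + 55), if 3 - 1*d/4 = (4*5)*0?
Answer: 326/37 ≈ 8.8108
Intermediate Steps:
d = 12 (d = 12 - 4*4*5*0 = 12 - 80*0 = 12 - 4*0 = 12 + 0 = 12)
o = -80 (o = -24 + 4*(2 - 4*4) = -24 + 4*(2 - 16) = -24 + 4*(-14) = -24 - 56 = -80)
q = -8
A(s, z) = 652 (A(s, z) = 12 - 8*(-80) = 12 + 640 = 652)
A(3, 23)/(19 + 55) = 652/(19 + 55) = 652/74 = 652*(1/74) = 326/37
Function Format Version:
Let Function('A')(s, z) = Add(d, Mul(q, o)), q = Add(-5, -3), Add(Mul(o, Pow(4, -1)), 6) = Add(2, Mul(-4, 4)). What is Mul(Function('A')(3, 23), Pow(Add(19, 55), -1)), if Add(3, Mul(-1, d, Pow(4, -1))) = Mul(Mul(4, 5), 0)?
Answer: Rational(326, 37) ≈ 8.8108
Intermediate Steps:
d = 12 (d = Add(12, Mul(-4, Mul(Mul(4, 5), 0))) = Add(12, Mul(-4, Mul(20, 0))) = Add(12, Mul(-4, 0)) = Add(12, 0) = 12)
o = -80 (o = Add(-24, Mul(4, Add(2, Mul(-4, 4)))) = Add(-24, Mul(4, Add(2, -16))) = Add(-24, Mul(4, -14)) = Add(-24, -56) = -80)
q = -8
Function('A')(s, z) = 652 (Function('A')(s, z) = Add(12, Mul(-8, -80)) = Add(12, 640) = 652)
Mul(Function('A')(3, 23), Pow(Add(19, 55), -1)) = Mul(652, Pow(Add(19, 55), -1)) = Mul(652, Pow(74, -1)) = Mul(652, Rational(1, 74)) = Rational(326, 37)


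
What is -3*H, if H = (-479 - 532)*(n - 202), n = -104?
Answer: -928098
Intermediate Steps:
H = 309366 (H = (-479 - 532)*(-104 - 202) = -1011*(-306) = 309366)
-3*H = -3*309366 = -928098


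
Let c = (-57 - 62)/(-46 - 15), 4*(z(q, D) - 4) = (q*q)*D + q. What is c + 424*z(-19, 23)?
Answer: 53667919/61 ≈ 8.7980e+5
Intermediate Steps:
z(q, D) = 4 + q/4 + D*q²/4 (z(q, D) = 4 + ((q*q)*D + q)/4 = 4 + (q²*D + q)/4 = 4 + (D*q² + q)/4 = 4 + (q + D*q²)/4 = 4 + (q/4 + D*q²/4) = 4 + q/4 + D*q²/4)
c = 119/61 (c = -119/(-61) = -119*(-1/61) = 119/61 ≈ 1.9508)
c + 424*z(-19, 23) = 119/61 + 424*(4 + (¼)*(-19) + (¼)*23*(-19)²) = 119/61 + 424*(4 - 19/4 + (¼)*23*361) = 119/61 + 424*(4 - 19/4 + 8303/4) = 119/61 + 424*2075 = 119/61 + 879800 = 53667919/61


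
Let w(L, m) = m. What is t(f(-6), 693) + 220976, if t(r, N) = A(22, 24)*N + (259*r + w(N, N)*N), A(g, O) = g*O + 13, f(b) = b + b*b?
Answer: 1083908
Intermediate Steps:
f(b) = b + b²
A(g, O) = 13 + O*g (A(g, O) = O*g + 13 = 13 + O*g)
t(r, N) = N² + 259*r + 541*N (t(r, N) = (13 + 24*22)*N + (259*r + N*N) = (13 + 528)*N + (259*r + N²) = 541*N + (N² + 259*r) = N² + 259*r + 541*N)
t(f(-6), 693) + 220976 = (693² + 259*(-6*(1 - 6)) + 541*693) + 220976 = (480249 + 259*(-6*(-5)) + 374913) + 220976 = (480249 + 259*30 + 374913) + 220976 = (480249 + 7770 + 374913) + 220976 = 862932 + 220976 = 1083908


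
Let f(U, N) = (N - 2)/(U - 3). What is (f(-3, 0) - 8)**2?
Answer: 529/9 ≈ 58.778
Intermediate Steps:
f(U, N) = (-2 + N)/(-3 + U)
(f(-3, 0) - 8)**2 = ((-2 + 0)/(-3 - 3) - 8)**2 = (-2/(-6) - 8)**2 = (-1/6*(-2) - 8)**2 = (1/3 - 8)**2 = (-23/3)**2 = 529/9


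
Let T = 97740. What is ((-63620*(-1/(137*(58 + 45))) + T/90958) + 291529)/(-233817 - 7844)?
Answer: -187093534112951/155086954234709 ≈ -1.2064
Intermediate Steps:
((-63620*(-1/(137*(58 + 45))) + T/90958) + 291529)/(-233817 - 7844) = ((-63620*(-1/(137*(58 + 45))) + 97740/90958) + 291529)/(-233817 - 7844) = ((-63620/(103*(-137)) + 97740*(1/90958)) + 291529)/(-241661) = ((-63620/(-14111) + 48870/45479) + 291529)*(-1/241661) = ((-63620*(-1/14111) + 48870/45479) + 291529)*(-1/241661) = ((63620/14111 + 48870/45479) + 291529)*(-1/241661) = (3582978550/641754169 + 291529)*(-1/241661) = (187093534112951/641754169)*(-1/241661) = -187093534112951/155086954234709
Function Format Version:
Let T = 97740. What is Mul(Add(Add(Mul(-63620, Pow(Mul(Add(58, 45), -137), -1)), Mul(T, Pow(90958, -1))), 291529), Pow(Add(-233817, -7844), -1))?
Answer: Rational(-187093534112951, 155086954234709) ≈ -1.2064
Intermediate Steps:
Mul(Add(Add(Mul(-63620, Pow(Mul(Add(58, 45), -137), -1)), Mul(T, Pow(90958, -1))), 291529), Pow(Add(-233817, -7844), -1)) = Mul(Add(Add(Mul(-63620, Pow(Mul(Add(58, 45), -137), -1)), Mul(97740, Pow(90958, -1))), 291529), Pow(Add(-233817, -7844), -1)) = Mul(Add(Add(Mul(-63620, Pow(Mul(103, -137), -1)), Mul(97740, Rational(1, 90958))), 291529), Pow(-241661, -1)) = Mul(Add(Add(Mul(-63620, Pow(-14111, -1)), Rational(48870, 45479)), 291529), Rational(-1, 241661)) = Mul(Add(Add(Mul(-63620, Rational(-1, 14111)), Rational(48870, 45479)), 291529), Rational(-1, 241661)) = Mul(Add(Add(Rational(63620, 14111), Rational(48870, 45479)), 291529), Rational(-1, 241661)) = Mul(Add(Rational(3582978550, 641754169), 291529), Rational(-1, 241661)) = Mul(Rational(187093534112951, 641754169), Rational(-1, 241661)) = Rational(-187093534112951, 155086954234709)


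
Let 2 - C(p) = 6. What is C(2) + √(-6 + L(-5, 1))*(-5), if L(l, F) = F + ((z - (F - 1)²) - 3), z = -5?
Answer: -4 - 5*I*√13 ≈ -4.0 - 18.028*I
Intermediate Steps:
C(p) = -4 (C(p) = 2 - 1*6 = 2 - 6 = -4)
L(l, F) = -8 + F - (-1 + F)² (L(l, F) = F + ((-5 - (F - 1)²) - 3) = F + ((-5 - (-1 + F)²) - 3) = F + (-8 - (-1 + F)²) = -8 + F - (-1 + F)²)
C(2) + √(-6 + L(-5, 1))*(-5) = -4 + √(-6 + (-8 + 1 - (-1 + 1)²))*(-5) = -4 + √(-6 + (-8 + 1 - 1*0²))*(-5) = -4 + √(-6 + (-8 + 1 - 1*0))*(-5) = -4 + √(-6 + (-8 + 1 + 0))*(-5) = -4 + √(-6 - 7)*(-5) = -4 + √(-13)*(-5) = -4 + (I*√13)*(-5) = -4 - 5*I*√13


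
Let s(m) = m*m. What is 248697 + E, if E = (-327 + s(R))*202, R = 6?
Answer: 189915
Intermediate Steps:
s(m) = m²
E = -58782 (E = (-327 + 6²)*202 = (-327 + 36)*202 = -291*202 = -58782)
248697 + E = 248697 - 58782 = 189915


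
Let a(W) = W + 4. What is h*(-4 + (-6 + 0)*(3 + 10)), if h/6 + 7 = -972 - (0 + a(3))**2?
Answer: 505776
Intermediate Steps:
a(W) = 4 + W
h = -6168 (h = -42 + 6*(-972 - (0 + (4 + 3))**2) = -42 + 6*(-972 - (0 + 7)**2) = -42 + 6*(-972 - 1*7**2) = -42 + 6*(-972 - 1*49) = -42 + 6*(-972 - 49) = -42 + 6*(-1021) = -42 - 6126 = -6168)
h*(-4 + (-6 + 0)*(3 + 10)) = -6168*(-4 + (-6 + 0)*(3 + 10)) = -6168*(-4 - 6*13) = -6168*(-4 - 78) = -6168*(-82) = 505776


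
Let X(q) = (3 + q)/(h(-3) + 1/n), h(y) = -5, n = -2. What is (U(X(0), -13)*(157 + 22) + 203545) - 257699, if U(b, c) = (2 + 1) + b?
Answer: -590861/11 ≈ -53715.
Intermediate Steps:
X(q) = -6/11 - 2*q/11 (X(q) = (3 + q)/(-5 + 1/(-2)) = (3 + q)/(-5 - ½) = (3 + q)/(-11/2) = (3 + q)*(-2/11) = -6/11 - 2*q/11)
U(b, c) = 3 + b
(U(X(0), -13)*(157 + 22) + 203545) - 257699 = ((3 + (-6/11 - 2/11*0))*(157 + 22) + 203545) - 257699 = ((3 + (-6/11 + 0))*179 + 203545) - 257699 = ((3 - 6/11)*179 + 203545) - 257699 = ((27/11)*179 + 203545) - 257699 = (4833/11 + 203545) - 257699 = 2243828/11 - 257699 = -590861/11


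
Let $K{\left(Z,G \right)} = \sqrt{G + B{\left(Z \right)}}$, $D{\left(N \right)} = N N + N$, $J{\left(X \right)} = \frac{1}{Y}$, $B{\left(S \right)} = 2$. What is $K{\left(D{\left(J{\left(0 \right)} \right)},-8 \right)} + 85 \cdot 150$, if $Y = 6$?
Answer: $12750 + i \sqrt{6} \approx 12750.0 + 2.4495 i$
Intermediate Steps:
$J{\left(X \right)} = \frac{1}{6}$
$D{\left(N \right)} = N + N^{2}$ ($D{\left(N \right)} = N^{2} + N = N + N^{2}$)
$K{\left(Z,G \right)} = \sqrt{2 + G}$ ($K{\left(Z,G \right)} = \sqrt{G + 2} = \sqrt{2 + G}$)
$K{\left(D{\left(J{\left(0 \right)} \right)},-8 \right)} + 85 \cdot 150 = \sqrt{2 - 8} + 85 \cdot 150 = \sqrt{-6} + 12750 = i \sqrt{6} + 12750 = 12750 + i \sqrt{6}$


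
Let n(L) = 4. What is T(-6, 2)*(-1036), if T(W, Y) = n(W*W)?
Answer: -4144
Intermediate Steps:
T(W, Y) = 4
T(-6, 2)*(-1036) = 4*(-1036) = -4144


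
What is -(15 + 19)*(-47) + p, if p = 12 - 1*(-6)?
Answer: 1616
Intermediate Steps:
p = 18 (p = 12 + 6 = 18)
-(15 + 19)*(-47) + p = -(15 + 19)*(-47) + 18 = -1*34*(-47) + 18 = -34*(-47) + 18 = 1598 + 18 = 1616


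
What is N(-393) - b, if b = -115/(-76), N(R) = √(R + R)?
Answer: -115/76 + I*√786 ≈ -1.5132 + 28.036*I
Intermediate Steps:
N(R) = √2*√R (N(R) = √(2*R) = √2*√R)
b = 115/76 (b = -115*(-1/76) = 115/76 ≈ 1.5132)
N(-393) - b = √2*√(-393) - 1*115/76 = √2*(I*√393) - 115/76 = I*√786 - 115/76 = -115/76 + I*√786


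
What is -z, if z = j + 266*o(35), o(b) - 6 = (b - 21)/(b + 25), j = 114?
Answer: -26581/15 ≈ -1772.1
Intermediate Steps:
o(b) = 6 + (-21 + b)/(25 + b) (o(b) = 6 + (b - 21)/(b + 25) = 6 + (-21 + b)/(25 + b))
z = 26581/15 (z = 114 + 266*((129 + 7*35)/(25 + 35)) = 114 + 266*((129 + 245)/60) = 114 + 266*((1/60)*374) = 114 + 266*(187/30) = 114 + 24871/15 = 26581/15 ≈ 1772.1)
-z = -1*26581/15 = -26581/15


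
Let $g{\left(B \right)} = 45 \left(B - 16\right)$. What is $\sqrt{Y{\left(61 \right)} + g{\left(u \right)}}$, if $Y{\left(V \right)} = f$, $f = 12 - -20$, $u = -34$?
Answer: $i \sqrt{2218} \approx 47.096 i$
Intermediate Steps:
$g{\left(B \right)} = -720 + 45 B$ ($g{\left(B \right)} = 45 \left(-16 + B\right) = -720 + 45 B$)
$f = 32$ ($f = 12 + 20 = 32$)
$Y{\left(V \right)} = 32$
$\sqrt{Y{\left(61 \right)} + g{\left(u \right)}} = \sqrt{32 + \left(-720 + 45 \left(-34\right)\right)} = \sqrt{32 - 2250} = \sqrt{-2218} = i \sqrt{2218}$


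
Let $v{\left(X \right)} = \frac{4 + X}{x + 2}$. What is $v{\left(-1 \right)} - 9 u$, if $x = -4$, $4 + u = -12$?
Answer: $\frac{285}{2} \approx 142.5$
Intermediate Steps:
$u = -16$ ($u = -4 - 12 = -16$)
$v{\left(X \right)} = -2 - \frac{X}{2}$ ($v{\left(X \right)} = \frac{4 + X}{-4 + 2} = \frac{4 + X}{-2} = \left(4 + X\right) \left(- \frac{1}{2}\right) = -2 - \frac{X}{2}$)
$v{\left(-1 \right)} - 9 u = \left(-2 - - \frac{1}{2}\right) - -144 = \left(-2 + \frac{1}{2}\right) + 144 = - \frac{3}{2} + 144 = \frac{285}{2}$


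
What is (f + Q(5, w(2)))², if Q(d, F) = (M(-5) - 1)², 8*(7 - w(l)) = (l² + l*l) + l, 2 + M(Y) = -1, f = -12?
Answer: 16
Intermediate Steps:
M(Y) = -3 (M(Y) = -2 - 1 = -3)
w(l) = 7 - l²/4 - l/8 (w(l) = 7 - ((l² + l*l) + l)/8 = 7 - ((l² + l²) + l)/8 = 7 - (2*l² + l)/8 = 7 - (l + 2*l²)/8 = 7 + (-l²/4 - l/8) = 7 - l²/4 - l/8)
Q(d, F) = 16 (Q(d, F) = (-3 - 1)² = (-4)² = 16)
(f + Q(5, w(2)))² = (-12 + 16)² = 4² = 16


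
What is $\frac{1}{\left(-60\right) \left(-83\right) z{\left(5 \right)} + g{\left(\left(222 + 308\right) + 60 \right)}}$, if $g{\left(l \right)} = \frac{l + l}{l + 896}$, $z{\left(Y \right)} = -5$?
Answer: $- \frac{743}{18500110} \approx -4.0162 \cdot 10^{-5}$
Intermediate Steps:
$g{\left(l \right)} = \frac{2 l}{896 + l}$
$\frac{1}{\left(-60\right) \left(-83\right) z{\left(5 \right)} + g{\left(\left(222 + 308\right) + 60 \right)}} = \frac{1}{\left(-60\right) \left(-83\right) \left(-5\right) + \frac{2 \left(\left(222 + 308\right) + 60\right)}{896 + \left(\left(222 + 308\right) + 60\right)}} = \frac{1}{4980 \left(-5\right) + \frac{2 \left(530 + 60\right)}{896 + \left(530 + 60\right)}} = \frac{1}{-24900 + 2 \cdot 590 \frac{1}{896 + 590}} = \frac{1}{-24900 + 2 \cdot 590 \cdot \frac{1}{1486}} = \frac{1}{-24900 + \frac{590}{743}} = \frac{1}{- \frac{18500110}{743}} = - \frac{743}{18500110}$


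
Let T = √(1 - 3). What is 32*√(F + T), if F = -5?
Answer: 32*√(-5 + I*√2) ≈ 10.021 + 72.253*I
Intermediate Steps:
T = I*√2 (T = √(-2) = I*√2 ≈ 1.4142*I)
32*√(F + T) = 32*√(-5 + I*√2)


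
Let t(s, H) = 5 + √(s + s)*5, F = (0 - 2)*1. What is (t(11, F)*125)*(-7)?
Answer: -4375 - 4375*√22 ≈ -24896.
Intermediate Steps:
F = -2 (F = -2*1 = -2)
t(s, H) = 5 + 5*√2*√s (t(s, H) = 5 + √(2*s)*5 = 5 + (√2*√s)*5 = 5 + 5*√2*√s)
(t(11, F)*125)*(-7) = ((5 + 5*√2*√11)*125)*(-7) = ((5 + 5*√22)*125)*(-7) = (625 + 625*√22)*(-7) = -4375 - 4375*√22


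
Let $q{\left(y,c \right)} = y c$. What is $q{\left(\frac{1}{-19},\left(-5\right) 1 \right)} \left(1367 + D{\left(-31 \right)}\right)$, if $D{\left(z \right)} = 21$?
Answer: $\frac{6940}{19} \approx 365.26$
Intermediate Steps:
$q{\left(y,c \right)} = c y$
$q{\left(\frac{1}{-19},\left(-5\right) 1 \right)} \left(1367 + D{\left(-31 \right)}\right) = \frac{\left(-5\right) 1}{-19} \left(1367 + 21\right) = \left(-5\right) \left(- \frac{1}{19}\right) 1388 = \frac{5}{19} \cdot 1388 = \frac{6940}{19}$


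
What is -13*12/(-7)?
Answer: 156/7 ≈ 22.286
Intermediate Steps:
-13*12/(-7) = -156*(-1/7) = 156/7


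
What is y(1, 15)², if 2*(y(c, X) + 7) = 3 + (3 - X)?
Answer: 529/4 ≈ 132.25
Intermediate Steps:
y(c, X) = -4 - X/2 (y(c, X) = -7 + (3 + (3 - X))/2 = -7 + (6 - X)/2 = -7 + (3 - X/2) = -4 - X/2)
y(1, 15)² = (-4 - ½*15)² = (-4 - 15/2)² = (-23/2)² = 529/4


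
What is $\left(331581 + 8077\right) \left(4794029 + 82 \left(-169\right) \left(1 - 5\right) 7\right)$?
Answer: $1760125757874$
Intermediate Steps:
$\left(331581 + 8077\right) \left(4794029 + 82 \left(-169\right) \left(1 - 5\right) 7\right) = 339658 \left(4794029 - 13858 \left(\left(-4\right) 7\right)\right) = 339658 \left(4794029 - -388024\right) = 339658 \left(4794029 + 388024\right) = 339658 \cdot 5182053 = 1760125757874$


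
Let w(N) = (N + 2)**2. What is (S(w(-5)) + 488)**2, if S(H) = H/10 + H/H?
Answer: 24000201/100 ≈ 2.4000e+5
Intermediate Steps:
w(N) = (2 + N)**2
S(H) = 1 + H/10 (S(H) = H*(1/10) + 1 = H/10 + 1 = 1 + H/10)
(S(w(-5)) + 488)**2 = ((1 + (2 - 5)**2/10) + 488)**2 = ((1 + (1/10)*(-3)**2) + 488)**2 = ((1 + (1/10)*9) + 488)**2 = ((1 + 9/10) + 488)**2 = (19/10 + 488)**2 = (4899/10)**2 = 24000201/100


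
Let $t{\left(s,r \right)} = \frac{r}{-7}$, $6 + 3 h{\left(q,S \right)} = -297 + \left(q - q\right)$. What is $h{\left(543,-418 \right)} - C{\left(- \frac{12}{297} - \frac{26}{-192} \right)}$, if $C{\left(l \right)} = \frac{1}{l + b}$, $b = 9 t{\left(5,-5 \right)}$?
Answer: $- \frac{14633543}{144667} \approx -101.15$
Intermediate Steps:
$h{\left(q,S \right)} = -101$ ($h{\left(q,S \right)} = -2 + \frac{-297 + \left(q - q\right)}{3} = -2 + \frac{-297 + 0}{3} = -2 + \frac{1}{3} \left(-297\right) = -2 - 99 = -101$)
$t{\left(s,r \right)} = - \frac{r}{7}$ ($t{\left(s,r \right)} = r \left(- \frac{1}{7}\right) = - \frac{r}{7}$)
$b = \frac{45}{7}$ ($b = 9 \left(\left(- \frac{1}{7}\right) \left(-5\right)\right) = 9 \cdot \frac{5}{7} = \frac{45}{7} \approx 6.4286$)
$C{\left(l \right)} = \frac{1}{\frac{45}{7} + l}$ ($C{\left(l \right)} = \frac{1}{l + \frac{45}{7}} = \frac{1}{\frac{45}{7} + l}$)
$h{\left(543,-418 \right)} - C{\left(- \frac{12}{297} - \frac{26}{-192} \right)} = -101 - \frac{7}{45 + 7 \left(- \frac{12}{297} - \frac{26}{-192}\right)} = -101 - \frac{7}{45 + 7 \left(\left(-12\right) \frac{1}{297} - - \frac{13}{96}\right)} = -101 - \frac{7}{45 + 7 \left(- \frac{4}{99} + \frac{13}{96}\right)} = -101 - \frac{7}{45 + 7 \cdot \frac{301}{3168}} = -101 - \frac{7}{45 + \frac{2107}{3168}} = -101 - \frac{7}{\frac{144667}{3168}} = -101 - 7 \cdot \frac{3168}{144667} = -101 - \frac{22176}{144667} = - \frac{14633543}{144667}$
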